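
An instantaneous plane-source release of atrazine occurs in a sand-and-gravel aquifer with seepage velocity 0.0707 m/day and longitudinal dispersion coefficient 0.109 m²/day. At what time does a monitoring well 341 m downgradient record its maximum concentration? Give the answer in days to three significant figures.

For the 1D instantaneous-source solution, setting ∂C/∂t = 0 at fixed x gives v²t² + 2Dt − x² = 0, so t = (√(D² + v²x²) − D)/v².
√(D² + v²x²) = √(0.109² + 0.0707² × 341²) = 24.11; v² = 0.00499849.
t = (24.11 − 0.109)/0.00499849 = 4800 days (vs. the pure-advection estimate x/v = 4820 d).

4800 days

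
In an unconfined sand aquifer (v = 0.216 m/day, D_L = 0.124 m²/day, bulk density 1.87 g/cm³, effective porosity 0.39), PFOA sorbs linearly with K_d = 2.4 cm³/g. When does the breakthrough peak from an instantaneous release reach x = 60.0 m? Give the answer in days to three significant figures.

3440 days

Retardation factor R = 1 + ρ_b·K_d/n = 1 + 1.87 × 2.4/0.39 = 12.51.
Sorption retards both mechanisms: v_R = v/R = 0.01727 m/day, D_R = D/R = 0.009912 m²/day.
Peak time from v_R²t² + 2D_R t − x² = 0: t = (√(D_R² + v_R²x²) − D_R)/v_R².
√(D_R² + v_R²x²) = √(0.009912² + 0.01727² × 60.0²) = 1.036; v_R² = 0.0002983.
t = (1.036 − 0.009912)/0.0002983 = 3440 days.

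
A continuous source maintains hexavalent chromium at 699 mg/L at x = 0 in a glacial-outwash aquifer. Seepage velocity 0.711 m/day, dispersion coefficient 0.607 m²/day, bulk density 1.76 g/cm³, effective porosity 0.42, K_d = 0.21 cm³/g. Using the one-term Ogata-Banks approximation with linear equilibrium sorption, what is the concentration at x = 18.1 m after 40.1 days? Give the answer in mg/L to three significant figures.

Retardation factor R = 1 + ρ_b·K_d/n = 1 + 1.76 × 0.21/0.42 = 1.880.
Sorption retards both mechanisms: v_R = v/R = 0.3782 m/day, D_R = D/R = 0.3229 m²/day.
v_R·t = 0.3782 × 40.1 = 15.16582 m; 2√(D_R t) = 7.197 m; argument = (18.1 − 15.16582)/7.197 = 0.4077.
C = C₀ × ½·erfc(0.4077) = 699 × 0.2821 = 197 mg/L.

197 mg/L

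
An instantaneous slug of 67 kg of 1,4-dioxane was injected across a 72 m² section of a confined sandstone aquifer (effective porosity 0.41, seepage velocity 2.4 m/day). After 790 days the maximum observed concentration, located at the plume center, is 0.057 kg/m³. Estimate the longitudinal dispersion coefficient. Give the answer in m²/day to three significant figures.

0.160 m²/day

At the plume center C_max = M/(n_e·A·√(4πDt)), so D = M²/(4πt·(n_e·A·C_max)²).
n_e·A·C_max = 0.41 × 72 × 0.057 = 1.683 kg/m.
D = 67²/(4π × 790 × 1.683²) = 0.160 m²/day.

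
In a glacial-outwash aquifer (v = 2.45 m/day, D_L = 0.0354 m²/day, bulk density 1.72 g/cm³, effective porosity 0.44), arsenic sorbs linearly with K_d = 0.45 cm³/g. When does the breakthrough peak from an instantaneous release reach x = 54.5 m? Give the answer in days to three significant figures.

Retardation factor R = 1 + ρ_b·K_d/n = 1 + 1.72 × 0.45/0.44 = 2.759.
Sorption retards both mechanisms: v_R = v/R = 0.8880 m/day, D_R = D/R = 0.01283 m²/day.
Peak time from v_R²t² + 2D_R t − x² = 0: t = (√(D_R² + v_R²x²) − D_R)/v_R².
√(D_R² + v_R²x²) = √(0.01283² + 0.8880² × 54.5²) = 48.40; v_R² = 0.7885.
t = (48.40 − 0.01283)/0.7885 = 61.4 days.

61.4 days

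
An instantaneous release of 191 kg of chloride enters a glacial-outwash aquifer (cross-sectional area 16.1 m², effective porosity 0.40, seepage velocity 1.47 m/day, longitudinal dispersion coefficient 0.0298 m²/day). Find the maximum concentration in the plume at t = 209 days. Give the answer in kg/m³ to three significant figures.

The peak of an instantaneous 1D plume sits at x = vt; there the Gaussian factor is 1 and C_max = M/(n_e·A·√(4πDt)), where n_e·A is the pore area the mass is dissolved in.
√(4πDt) = √(4π × 0.0298 × 209) = 8.847 m, so C_max = 191/(0.40 × 16.1 × 8.847) = 3.35 kg/m³.

3.35 kg/m³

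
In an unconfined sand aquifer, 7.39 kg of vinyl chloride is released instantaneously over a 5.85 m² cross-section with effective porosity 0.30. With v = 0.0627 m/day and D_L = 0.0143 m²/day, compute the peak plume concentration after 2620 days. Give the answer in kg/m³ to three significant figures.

0.194 kg/m³

The peak of an instantaneous 1D plume sits at x = vt; there the Gaussian factor is 1 and C_max = M/(n_e·A·√(4πDt)), where n_e·A is the pore area the mass is dissolved in.
√(4πDt) = √(4π × 0.0143 × 2620) = 21.70 m, so C_max = 7.39/(0.30 × 5.85 × 21.70) = 0.194 kg/m³.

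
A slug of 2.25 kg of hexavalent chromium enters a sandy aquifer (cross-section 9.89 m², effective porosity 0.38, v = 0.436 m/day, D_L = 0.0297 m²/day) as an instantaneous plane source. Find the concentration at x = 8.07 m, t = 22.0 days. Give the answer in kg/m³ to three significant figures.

0.0861 kg/m³

For an instantaneous plane source, C(x,t) = M/(n_e·A·√(4πDt)) · exp(−(x−vt)²/(4Dt)), with n_e·A the pore (flow) area.
Plume center vt = 0.436 × 22.0 = 9.592 m, so the well at 8.07 m is 1.522 m upgradient of the peak.
√(4πDt) = 2.865 m, giving peak height M/(n_e·A·√(4πDt)) = 2.25/(0.38 × 9.89 × 2.865) = 0.2090 kg/m³.
(x−vt)²/(4Dt) = (-1.522)²/(4 × 0.0297 × 22.0) = 0.8863; exp(−0.8863) = 0.4122.
C = 0.2090 × 0.4122 = 0.0861 kg/m³.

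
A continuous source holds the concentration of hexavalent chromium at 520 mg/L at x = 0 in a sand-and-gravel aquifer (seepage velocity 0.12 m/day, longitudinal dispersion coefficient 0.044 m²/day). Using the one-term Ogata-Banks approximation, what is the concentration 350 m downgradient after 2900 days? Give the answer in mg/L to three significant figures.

For a continuous step input, C/C₀ ≈ ½·erfc((x−vt)/(2√(Dt))).
vt = 0.12 × 2900 = 348 m and 2√(Dt) = 2√(0.044 × 2900) = 22.59 m.
Argument (x−vt)/(2√(Dt)) = (350 − 348)/22.59 = 0.08853; ½·erfc(0.08853) = 0.4502.
C = 520 × 0.4502 = 234 mg/L.

234 mg/L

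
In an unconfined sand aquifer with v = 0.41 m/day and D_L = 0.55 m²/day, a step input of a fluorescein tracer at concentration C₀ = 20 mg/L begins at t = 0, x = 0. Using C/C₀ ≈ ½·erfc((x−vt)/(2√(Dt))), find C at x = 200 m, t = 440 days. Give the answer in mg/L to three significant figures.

For a continuous step input, C/C₀ ≈ ½·erfc((x−vt)/(2√(Dt))).
vt = 0.41 × 440 = 180.4 m and 2√(Dt) = 2√(0.55 × 440) = 31.11 m.
Argument (x−vt)/(2√(Dt)) = (200 − 180.4)/31.11 = 0.6300; ½·erfc(0.6300) = 0.1865.
C = 20 × 0.1865 = 3.73 mg/L.

3.73 mg/L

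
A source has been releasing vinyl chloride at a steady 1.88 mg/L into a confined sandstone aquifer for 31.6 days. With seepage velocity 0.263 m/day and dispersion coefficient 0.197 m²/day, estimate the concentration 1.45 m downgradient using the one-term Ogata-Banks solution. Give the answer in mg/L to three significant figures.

For a continuous step input, C/C₀ ≈ ½·erfc((x−vt)/(2√(Dt))).
vt = 0.263 × 31.6 = 8.3108 m and 2√(Dt) = 2√(0.197 × 31.6) = 4.990 m.
Argument (x−vt)/(2√(Dt)) = (1.45 − 8.3108)/4.990 = -1.375; ½·erfc(-1.375) = 0.9741.
C = 1.88 × 0.9741 = 1.83 mg/L.

1.83 mg/L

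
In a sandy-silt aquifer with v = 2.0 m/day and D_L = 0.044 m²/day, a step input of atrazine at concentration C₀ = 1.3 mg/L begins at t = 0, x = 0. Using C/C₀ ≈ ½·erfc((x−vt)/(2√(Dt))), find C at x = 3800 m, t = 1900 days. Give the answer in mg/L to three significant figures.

0.650 mg/L

For a continuous step input, C/C₀ ≈ ½·erfc((x−vt)/(2√(Dt))).
vt = 2.0 × 1900 = 3800 m and 2√(Dt) = 2√(0.044 × 1900) = 18.29 m.
Argument (x−vt)/(2√(Dt)) = (3800 − 3800)/18.29 = 0; ½·erfc(0) = 0.5000.
C = 1.3 × 0.5000 = 0.650 mg/L.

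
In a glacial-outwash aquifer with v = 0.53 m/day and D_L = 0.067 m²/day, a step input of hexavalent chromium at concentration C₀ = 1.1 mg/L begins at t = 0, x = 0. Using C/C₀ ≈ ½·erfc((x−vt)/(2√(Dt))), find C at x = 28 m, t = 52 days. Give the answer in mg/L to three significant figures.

For a continuous step input, C/C₀ ≈ ½·erfc((x−vt)/(2√(Dt))).
vt = 0.53 × 52 = 27.56 m and 2√(Dt) = 2√(0.067 × 52) = 3.733 m.
Argument (x−vt)/(2√(Dt)) = (28 − 27.56)/3.733 = 0.1179; ½·erfc(0.1179) = 0.4338.
C = 1.1 × 0.4338 = 0.477 mg/L.

0.477 mg/L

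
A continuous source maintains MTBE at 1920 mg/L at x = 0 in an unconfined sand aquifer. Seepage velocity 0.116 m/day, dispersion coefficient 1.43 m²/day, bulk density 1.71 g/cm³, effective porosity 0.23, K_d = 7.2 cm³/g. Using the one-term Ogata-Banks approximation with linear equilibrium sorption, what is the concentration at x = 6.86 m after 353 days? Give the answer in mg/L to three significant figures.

149 mg/L

Retardation factor R = 1 + ρ_b·K_d/n = 1 + 1.71 × 7.2/0.23 = 54.53.
Sorption retards both mechanisms: v_R = v/R = 0.002127 m/day, D_R = D/R = 0.02622 m²/day.
v_R·t = 0.002127 × 353 = 0.750831 m; 2√(D_R t) = 6.085 m; argument = (6.86 − 0.750831)/6.085 = 1.004.
C = C₀ × ½·erfc(1.004) = 1920 × 0.07782 = 149 mg/L.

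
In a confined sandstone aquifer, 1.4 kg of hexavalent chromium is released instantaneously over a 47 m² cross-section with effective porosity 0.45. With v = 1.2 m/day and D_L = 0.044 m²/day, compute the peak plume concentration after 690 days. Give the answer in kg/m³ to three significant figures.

0.00339 kg/m³

The peak of an instantaneous 1D plume sits at x = vt; there the Gaussian factor is 1 and C_max = M/(n_e·A·√(4πDt)), where n_e·A is the pore area the mass is dissolved in.
√(4πDt) = √(4π × 0.044 × 690) = 19.53 m, so C_max = 1.4/(0.45 × 47 × 19.53) = 0.00339 kg/m³.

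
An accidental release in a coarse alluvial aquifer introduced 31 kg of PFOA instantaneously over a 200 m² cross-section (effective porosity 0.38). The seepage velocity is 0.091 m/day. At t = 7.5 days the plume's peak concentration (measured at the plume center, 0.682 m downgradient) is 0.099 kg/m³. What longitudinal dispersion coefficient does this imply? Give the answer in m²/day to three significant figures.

At the plume center C_max = M/(n_e·A·√(4πDt)), so D = M²/(4πt·(n_e·A·C_max)²).
n_e·A·C_max = 0.38 × 200 × 0.099 = 7.524 kg/m.
D = 31²/(4π × 7.5 × 7.524²) = 0.180 m²/day.

0.180 m²/day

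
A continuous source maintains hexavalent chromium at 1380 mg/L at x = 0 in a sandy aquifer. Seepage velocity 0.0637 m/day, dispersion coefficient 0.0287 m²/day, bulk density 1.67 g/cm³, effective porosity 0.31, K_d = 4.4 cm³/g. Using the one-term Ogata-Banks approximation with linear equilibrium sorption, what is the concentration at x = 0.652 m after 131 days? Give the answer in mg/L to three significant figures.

Retardation factor R = 1 + ρ_b·K_d/n = 1 + 1.67 × 4.4/0.31 = 24.70.
Sorption retards both mechanisms: v_R = v/R = 0.002579 m/day, D_R = D/R = 0.001162 m²/day.
v_R·t = 0.002579 × 131 = 0.337849 m; 2√(D_R t) = 0.7803 m; argument = (0.652 − 0.337849)/0.7803 = 0.4026.
C = C₀ × ½·erfc(0.4026) = 1380 × 0.2846 = 393 mg/L.

393 mg/L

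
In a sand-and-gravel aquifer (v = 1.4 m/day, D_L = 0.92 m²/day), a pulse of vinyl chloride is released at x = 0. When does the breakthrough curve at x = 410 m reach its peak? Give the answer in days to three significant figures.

292 days

For the 1D instantaneous-source solution, setting ∂C/∂t = 0 at fixed x gives v²t² + 2Dt − x² = 0, so t = (√(D² + v²x²) − D)/v².
√(D² + v²x²) = √(0.92² + 1.4² × 410²) = 574.0; v² = 1.96.
t = (574.0 − 0.92)/1.96 = 292 days (vs. the pure-advection estimate x/v = 293 d).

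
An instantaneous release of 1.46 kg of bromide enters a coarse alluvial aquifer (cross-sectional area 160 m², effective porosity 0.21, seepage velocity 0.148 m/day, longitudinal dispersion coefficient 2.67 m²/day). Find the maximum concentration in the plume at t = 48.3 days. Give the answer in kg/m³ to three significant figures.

0.00108 kg/m³

The peak of an instantaneous 1D plume sits at x = vt; there the Gaussian factor is 1 and C_max = M/(n_e·A·√(4πDt)), where n_e·A is the pore area the mass is dissolved in.
√(4πDt) = √(4π × 2.67 × 48.3) = 40.26 m, so C_max = 1.46/(0.21 × 160 × 40.26) = 0.00108 kg/m³.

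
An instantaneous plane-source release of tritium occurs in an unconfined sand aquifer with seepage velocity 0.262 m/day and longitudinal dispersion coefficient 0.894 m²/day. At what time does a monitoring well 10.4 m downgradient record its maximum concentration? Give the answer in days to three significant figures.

28.8 days

For the 1D instantaneous-source solution, setting ∂C/∂t = 0 at fixed x gives v²t² + 2Dt − x² = 0, so t = (√(D² + v²x²) − D)/v².
√(D² + v²x²) = √(0.894² + 0.262² × 10.4²) = 2.868; v² = 0.068644.
t = (2.868 − 0.894)/0.068644 = 28.8 days (vs. the pure-advection estimate x/v = 39.7 d).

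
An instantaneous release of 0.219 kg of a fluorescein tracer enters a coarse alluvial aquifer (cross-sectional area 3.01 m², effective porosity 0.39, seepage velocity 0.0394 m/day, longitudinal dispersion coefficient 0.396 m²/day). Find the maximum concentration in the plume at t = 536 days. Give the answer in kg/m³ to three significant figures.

The peak of an instantaneous 1D plume sits at x = vt; there the Gaussian factor is 1 and C_max = M/(n_e·A·√(4πDt)), where n_e·A is the pore area the mass is dissolved in.
√(4πDt) = √(4π × 0.396 × 536) = 51.65 m, so C_max = 0.219/(0.39 × 3.01 × 51.65) = 0.00361 kg/m³.

0.00361 kg/m³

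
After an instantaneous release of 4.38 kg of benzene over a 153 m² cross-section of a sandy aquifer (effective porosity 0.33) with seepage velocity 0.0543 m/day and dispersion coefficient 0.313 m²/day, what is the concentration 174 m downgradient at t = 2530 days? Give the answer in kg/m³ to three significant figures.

For an instantaneous plane source, C(x,t) = M/(n_e·A·√(4πDt)) · exp(−(x−vt)²/(4Dt)), with n_e·A the pore (flow) area.
Plume center vt = 0.0543 × 2530 = 137.379 m, so the well at 174 m is 36.621 m downgradient of the peak.
√(4πDt) = 99.76 m, giving peak height M/(n_e·A·√(4πDt)) = 4.38/(0.33 × 153 × 99.76) = 0.0008696 kg/m³.
(x−vt)²/(4Dt) = (36.621)²/(4 × 0.313 × 2530) = 0.4234; exp(−0.4234) = 0.6548.
C = 0.0008696 × 0.6548 = 0.000569 kg/m³.

0.000569 kg/m³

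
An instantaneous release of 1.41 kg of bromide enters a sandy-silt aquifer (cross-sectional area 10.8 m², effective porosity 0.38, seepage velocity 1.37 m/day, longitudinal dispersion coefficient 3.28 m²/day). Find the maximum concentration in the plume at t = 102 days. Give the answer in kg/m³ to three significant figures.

The peak of an instantaneous 1D plume sits at x = vt; there the Gaussian factor is 1 and C_max = M/(n_e·A·√(4πDt)), where n_e·A is the pore area the mass is dissolved in.
√(4πDt) = √(4π × 3.28 × 102) = 64.84 m, so C_max = 1.41/(0.38 × 10.8 × 64.84) = 0.00530 kg/m³.

0.00530 kg/m³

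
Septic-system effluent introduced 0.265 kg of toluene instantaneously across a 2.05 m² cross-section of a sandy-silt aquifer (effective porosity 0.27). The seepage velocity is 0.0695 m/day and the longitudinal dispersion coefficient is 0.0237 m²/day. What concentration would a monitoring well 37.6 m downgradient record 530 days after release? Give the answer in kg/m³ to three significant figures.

For an instantaneous plane source, C(x,t) = M/(n_e·A·√(4πDt)) · exp(−(x−vt)²/(4Dt)), with n_e·A the pore (flow) area.
Plume center vt = 0.0695 × 530 = 36.835 m, so the well at 37.6 m is 0.765 m downgradient of the peak.
√(4πDt) = 12.56 m, giving peak height M/(n_e·A·√(4πDt)) = 0.265/(0.27 × 2.05 × 12.56) = 0.03812 kg/m³.
(x−vt)²/(4Dt) = (0.765)²/(4 × 0.0237 × 530) = 0.01165; exp(−0.01165) = 0.9884.
C = 0.03812 × 0.9884 = 0.0377 kg/m³.

0.0377 kg/m³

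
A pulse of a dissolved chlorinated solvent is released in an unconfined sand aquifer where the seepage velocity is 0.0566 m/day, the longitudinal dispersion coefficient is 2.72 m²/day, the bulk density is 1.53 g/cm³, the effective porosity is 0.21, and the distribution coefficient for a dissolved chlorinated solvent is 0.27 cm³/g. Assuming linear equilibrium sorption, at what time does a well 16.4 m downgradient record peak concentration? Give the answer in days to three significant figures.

Retardation factor R = 1 + ρ_b·K_d/n = 1 + 1.53 × 0.27/0.21 = 2.967.
Sorption retards both mechanisms: v_R = v/R = 0.01908 m/day, D_R = D/R = 0.9168 m²/day.
Peak time from v_R²t² + 2D_R t − x² = 0: t = (√(D_R² + v_R²x²) − D_R)/v_R².
√(D_R² + v_R²x²) = √(0.9168² + 0.01908² × 16.4²) = 0.9687; v_R² = 0.0003640.
t = (0.9687 − 0.9168)/0.0003640 = 143 days.

143 days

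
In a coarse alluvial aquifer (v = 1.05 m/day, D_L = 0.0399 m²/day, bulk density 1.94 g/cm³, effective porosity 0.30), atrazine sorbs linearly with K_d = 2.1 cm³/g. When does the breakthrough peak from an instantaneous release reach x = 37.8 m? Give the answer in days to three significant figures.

524 days

Retardation factor R = 1 + ρ_b·K_d/n = 1 + 1.94 × 2.1/0.30 = 14.58.
Sorption retards both mechanisms: v_R = v/R = 0.07202 m/day, D_R = D/R = 0.002737 m²/day.
Peak time from v_R²t² + 2D_R t − x² = 0: t = (√(D_R² + v_R²x²) − D_R)/v_R².
√(D_R² + v_R²x²) = √(0.002737² + 0.07202² × 37.8²) = 2.722; v_R² = 0.005187.
t = (2.722 − 0.002737)/0.005187 = 524 days.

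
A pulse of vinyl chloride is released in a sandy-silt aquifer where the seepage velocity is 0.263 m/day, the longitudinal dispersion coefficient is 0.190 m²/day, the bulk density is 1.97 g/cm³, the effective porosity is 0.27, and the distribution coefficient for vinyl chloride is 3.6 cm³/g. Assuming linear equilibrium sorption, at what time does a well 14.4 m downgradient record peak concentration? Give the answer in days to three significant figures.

1420 days

Retardation factor R = 1 + ρ_b·K_d/n = 1 + 1.97 × 3.6/0.27 = 27.27.
Sorption retards both mechanisms: v_R = v/R = 0.009644 m/day, D_R = D/R = 0.006967 m²/day.
Peak time from v_R²t² + 2D_R t − x² = 0: t = (√(D_R² + v_R²x²) − D_R)/v_R².
√(D_R² + v_R²x²) = √(0.006967² + 0.009644² × 14.4²) = 0.1390; v_R² = 9.301e-05.
t = (0.1390 − 0.006967)/9.301e-05 = 1420 days.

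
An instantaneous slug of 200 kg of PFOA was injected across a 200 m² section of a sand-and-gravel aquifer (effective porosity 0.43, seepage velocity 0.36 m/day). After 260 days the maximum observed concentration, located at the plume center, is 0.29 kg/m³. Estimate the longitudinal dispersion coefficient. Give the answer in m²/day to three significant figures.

At the plume center C_max = M/(n_e·A·√(4πDt)), so D = M²/(4πt·(n_e·A·C_max)²).
n_e·A·C_max = 0.43 × 200 × 0.29 = 24.94 kg/m.
D = 200²/(4π × 260 × 24.94²) = 0.0197 m²/day.

0.0197 m²/day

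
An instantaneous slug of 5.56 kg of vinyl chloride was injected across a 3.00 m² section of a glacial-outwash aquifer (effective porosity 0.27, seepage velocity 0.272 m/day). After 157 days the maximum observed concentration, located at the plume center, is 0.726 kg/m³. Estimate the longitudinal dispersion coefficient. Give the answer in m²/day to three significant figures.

0.0453 m²/day

At the plume center C_max = M/(n_e·A·√(4πDt)), so D = M²/(4πt·(n_e·A·C_max)²).
n_e·A·C_max = 0.27 × 3.00 × 0.726 = 0.5881 kg/m.
D = 5.56²/(4π × 157 × 0.5881²) = 0.0453 m²/day.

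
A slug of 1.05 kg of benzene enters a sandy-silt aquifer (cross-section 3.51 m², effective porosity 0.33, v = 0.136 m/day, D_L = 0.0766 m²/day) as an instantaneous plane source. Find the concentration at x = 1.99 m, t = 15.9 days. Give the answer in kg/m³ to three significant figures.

0.230 kg/m³

For an instantaneous plane source, C(x,t) = M/(n_e·A·√(4πDt)) · exp(−(x−vt)²/(4Dt)), with n_e·A the pore (flow) area.
Plume center vt = 0.136 × 15.9 = 2.1624 m, so the well at 1.99 m is 0.1724 m upgradient of the peak.
√(4πDt) = 3.912 m, giving peak height M/(n_e·A·√(4πDt)) = 1.05/(0.33 × 3.51 × 3.912) = 0.2317 kg/m³.
(x−vt)²/(4Dt) = (-0.1724)²/(4 × 0.0766 × 15.9) = 0.006101; exp(−0.006101) = 0.9939.
C = 0.2317 × 0.9939 = 0.230 kg/m³.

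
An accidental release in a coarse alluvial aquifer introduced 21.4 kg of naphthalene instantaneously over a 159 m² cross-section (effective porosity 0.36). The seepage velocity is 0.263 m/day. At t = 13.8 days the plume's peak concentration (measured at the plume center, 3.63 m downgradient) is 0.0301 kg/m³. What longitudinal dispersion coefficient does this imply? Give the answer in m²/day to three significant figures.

0.890 m²/day

At the plume center C_max = M/(n_e·A·√(4πDt)), so D = M²/(4πt·(n_e·A·C_max)²).
n_e·A·C_max = 0.36 × 159 × 0.0301 = 1.723 kg/m.
D = 21.4²/(4π × 13.8 × 1.723²) = 0.890 m²/day.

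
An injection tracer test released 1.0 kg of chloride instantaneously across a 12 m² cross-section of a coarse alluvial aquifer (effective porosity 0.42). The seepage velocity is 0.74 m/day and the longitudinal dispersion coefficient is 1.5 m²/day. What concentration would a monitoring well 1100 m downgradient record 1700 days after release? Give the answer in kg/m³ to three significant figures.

9.59e-05 kg/m³

For an instantaneous plane source, C(x,t) = M/(n_e·A·√(4πDt)) · exp(−(x−vt)²/(4Dt)), with n_e·A the pore (flow) area.
Plume center vt = 0.74 × 1700 = 1258 m, so the well at 1100 m is 158 m upgradient of the peak.
√(4πDt) = 179.0 m, giving peak height M/(n_e·A·√(4πDt)) = 1.0/(0.42 × 12 × 179.0) = 0.001108 kg/m³.
(x−vt)²/(4Dt) = (-158)²/(4 × 1.5 × 1700) = 2.447; exp(−2.447) = 0.08655.
C = 0.001108 × 0.08655 = 9.59e-05 kg/m³.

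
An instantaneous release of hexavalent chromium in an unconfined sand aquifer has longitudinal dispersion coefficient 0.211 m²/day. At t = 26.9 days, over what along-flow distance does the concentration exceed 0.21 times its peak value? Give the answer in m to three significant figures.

11.9 m

The plume is Gaussian with σ = √(2Dt) = √(2 × 0.211 × 26.9) = 3.369 m.
C/C_peak = exp(−Δx²/(2σ²)) = 0.21 ⇒ Δx = σ·√(−2 ln 0.21) = 3.369 × 1.767 = 5.953 m.
Width = 2Δx = 11.9 m.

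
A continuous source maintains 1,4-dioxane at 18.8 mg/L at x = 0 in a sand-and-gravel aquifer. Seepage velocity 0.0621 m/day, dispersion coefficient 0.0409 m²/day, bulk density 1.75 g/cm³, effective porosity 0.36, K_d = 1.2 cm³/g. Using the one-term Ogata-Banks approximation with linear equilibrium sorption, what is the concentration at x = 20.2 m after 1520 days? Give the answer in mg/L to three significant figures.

Retardation factor R = 1 + ρ_b·K_d/n = 1 + 1.75 × 1.2/0.36 = 6.833.
Sorption retards both mechanisms: v_R = v/R = 0.009088 m/day, D_R = D/R = 0.005986 m²/day.
v_R·t = 0.009088 × 1520 = 13.81376 m; 2√(D_R t) = 6.033 m; argument = (20.2 − 13.81376)/6.033 = 1.059.
C = C₀ × ½·erfc(1.059) = 18.8 × 0.06711 = 1.26 mg/L.

1.26 mg/L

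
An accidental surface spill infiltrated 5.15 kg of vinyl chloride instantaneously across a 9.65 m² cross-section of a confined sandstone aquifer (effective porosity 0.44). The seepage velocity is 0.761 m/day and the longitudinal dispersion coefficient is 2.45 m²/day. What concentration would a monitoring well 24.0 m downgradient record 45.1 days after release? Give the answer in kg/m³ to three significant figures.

0.0256 kg/m³

For an instantaneous plane source, C(x,t) = M/(n_e·A·√(4πDt)) · exp(−(x−vt)²/(4Dt)), with n_e·A the pore (flow) area.
Plume center vt = 0.761 × 45.1 = 34.3211 m, so the well at 24.0 m is 10.3211 m upgradient of the peak.
√(4πDt) = 37.26 m, giving peak height M/(n_e·A·√(4πDt)) = 5.15/(0.44 × 9.65 × 37.26) = 0.03255 kg/m³.
(x−vt)²/(4Dt) = (-10.3211)²/(4 × 2.45 × 45.1) = 0.2410; exp(−0.2410) = 0.7858.
C = 0.03255 × 0.7858 = 0.0256 kg/m³.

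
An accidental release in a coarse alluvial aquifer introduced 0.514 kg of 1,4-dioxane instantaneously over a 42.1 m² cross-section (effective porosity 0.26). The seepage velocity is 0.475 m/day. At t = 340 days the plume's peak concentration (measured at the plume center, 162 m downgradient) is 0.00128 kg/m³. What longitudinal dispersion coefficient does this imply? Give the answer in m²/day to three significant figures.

At the plume center C_max = M/(n_e·A·√(4πDt)), so D = M²/(4πt·(n_e·A·C_max)²).
n_e·A·C_max = 0.26 × 42.1 × 0.00128 = 0.01401 kg/m.
D = 0.514²/(4π × 340 × 0.01401²) = 0.315 m²/day.

0.315 m²/day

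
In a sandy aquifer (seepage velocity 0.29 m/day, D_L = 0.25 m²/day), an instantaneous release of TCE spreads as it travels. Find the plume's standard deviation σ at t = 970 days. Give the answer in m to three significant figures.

Dispersive spreading gives a Gaussian with σ² = 2Dt; advection only shifts the center.
σ = √(2 × 0.25 × 970) = 22.0 m.

22.0 m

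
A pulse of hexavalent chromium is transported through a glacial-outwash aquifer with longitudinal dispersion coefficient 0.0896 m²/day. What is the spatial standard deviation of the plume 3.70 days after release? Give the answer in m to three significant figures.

0.814 m

Dispersive spreading gives a Gaussian with σ² = 2Dt; advection only shifts the center.
σ = √(2 × 0.0896 × 3.70) = 0.814 m.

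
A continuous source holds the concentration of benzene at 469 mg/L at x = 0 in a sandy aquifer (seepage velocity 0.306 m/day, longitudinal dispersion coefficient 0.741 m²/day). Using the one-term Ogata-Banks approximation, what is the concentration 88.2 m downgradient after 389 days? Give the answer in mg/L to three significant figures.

For a continuous step input, C/C₀ ≈ ½·erfc((x−vt)/(2√(Dt))).
vt = 0.306 × 389 = 119.034 m and 2√(Dt) = 2√(0.741 × 389) = 33.96 m.
Argument (x−vt)/(2√(Dt)) = (88.2 − 119.034)/33.96 = -0.9080; ½·erfc(-0.9080) = 0.9004.
C = 469 × 0.9004 = 422 mg/L.

422 mg/L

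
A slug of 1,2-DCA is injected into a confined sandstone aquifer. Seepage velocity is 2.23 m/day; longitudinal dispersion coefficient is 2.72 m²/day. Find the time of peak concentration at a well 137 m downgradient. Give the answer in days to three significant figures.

For the 1D instantaneous-source solution, setting ∂C/∂t = 0 at fixed x gives v²t² + 2Dt − x² = 0, so t = (√(D² + v²x²) − D)/v².
√(D² + v²x²) = √(2.72² + 2.23² × 137²) = 305.5; v² = 4.9729.
t = (305.5 − 2.72)/4.9729 = 60.9 days (vs. the pure-advection estimate x/v = 61.4 d).

60.9 days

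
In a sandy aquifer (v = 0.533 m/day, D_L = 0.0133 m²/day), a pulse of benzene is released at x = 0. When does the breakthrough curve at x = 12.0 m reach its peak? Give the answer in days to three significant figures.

For the 1D instantaneous-source solution, setting ∂C/∂t = 0 at fixed x gives v²t² + 2Dt − x² = 0, so t = (√(D² + v²x²) − D)/v².
√(D² + v²x²) = √(0.0133² + 0.533² × 12.0²) = 6.396; v² = 0.284089.
t = (6.396 − 0.0133)/0.284089 = 22.5 days (vs. the pure-advection estimate x/v = 22.5 d).

22.5 days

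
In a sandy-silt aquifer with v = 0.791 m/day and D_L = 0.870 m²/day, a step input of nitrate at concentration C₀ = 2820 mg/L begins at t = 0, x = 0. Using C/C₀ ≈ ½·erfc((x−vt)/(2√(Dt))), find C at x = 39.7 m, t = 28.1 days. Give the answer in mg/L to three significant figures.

For a continuous step input, C/C₀ ≈ ½·erfc((x−vt)/(2√(Dt))).
vt = 0.791 × 28.1 = 22.2271 m and 2√(Dt) = 2√(0.870 × 28.1) = 9.889 m.
Argument (x−vt)/(2√(Dt)) = (39.7 − 22.2271)/9.889 = 1.767; ½·erfc(1.767) = 0.006229.
C = 2820 × 0.006229 = 17.6 mg/L.

17.6 mg/L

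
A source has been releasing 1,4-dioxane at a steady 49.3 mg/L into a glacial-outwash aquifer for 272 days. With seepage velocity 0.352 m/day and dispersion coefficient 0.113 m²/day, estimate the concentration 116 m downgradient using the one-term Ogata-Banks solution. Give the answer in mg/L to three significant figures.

0.241 mg/L

For a continuous step input, C/C₀ ≈ ½·erfc((x−vt)/(2√(Dt))).
vt = 0.352 × 272 = 95.744 m and 2√(Dt) = 2√(0.113 × 272) = 11.09 m.
Argument (x−vt)/(2√(Dt)) = (116 − 95.744)/11.09 = 1.827; ½·erfc(1.827) = 0.004886.
C = 49.3 × 0.004886 = 0.241 mg/L.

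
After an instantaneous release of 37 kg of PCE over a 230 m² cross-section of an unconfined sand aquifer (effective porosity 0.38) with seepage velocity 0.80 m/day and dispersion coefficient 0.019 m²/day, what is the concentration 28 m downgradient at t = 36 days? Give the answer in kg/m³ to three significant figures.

0.114 kg/m³

For an instantaneous plane source, C(x,t) = M/(n_e·A·√(4πDt)) · exp(−(x−vt)²/(4Dt)), with n_e·A the pore (flow) area.
Plume center vt = 0.80 × 36 = 28.8 m, so the well at 28 m is 0.8 m upgradient of the peak.
√(4πDt) = 2.932 m, giving peak height M/(n_e·A·√(4πDt)) = 37/(0.38 × 230 × 2.932) = 0.1444 kg/m³.
(x−vt)²/(4Dt) = (-0.8)²/(4 × 0.019 × 36) = 0.2339; exp(−0.2339) = 0.7914.
C = 0.1444 × 0.7914 = 0.114 kg/m³.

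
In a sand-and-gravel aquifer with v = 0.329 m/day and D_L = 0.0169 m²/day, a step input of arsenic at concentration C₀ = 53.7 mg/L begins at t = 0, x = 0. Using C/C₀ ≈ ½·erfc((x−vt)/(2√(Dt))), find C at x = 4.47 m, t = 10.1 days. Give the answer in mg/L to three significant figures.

For a continuous step input, C/C₀ ≈ ½·erfc((x−vt)/(2√(Dt))).
vt = 0.329 × 10.1 = 3.3229 m and 2√(Dt) = 2√(0.0169 × 10.1) = 0.8263 m.
Argument (x−vt)/(2√(Dt)) = (4.47 − 3.3229)/0.8263 = 1.388; ½·erfc(1.388) = 0.02483.
C = 53.7 × 0.02483 = 1.33 mg/L.

1.33 mg/L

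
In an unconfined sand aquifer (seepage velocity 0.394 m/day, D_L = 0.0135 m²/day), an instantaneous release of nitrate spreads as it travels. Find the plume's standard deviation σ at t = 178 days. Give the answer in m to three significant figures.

2.19 m

Dispersive spreading gives a Gaussian with σ² = 2Dt; advection only shifts the center.
σ = √(2 × 0.0135 × 178) = 2.19 m.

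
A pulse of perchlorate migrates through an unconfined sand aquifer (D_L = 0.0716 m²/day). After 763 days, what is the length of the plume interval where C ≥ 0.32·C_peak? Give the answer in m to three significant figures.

31.6 m

The plume is Gaussian with σ = √(2Dt) = √(2 × 0.0716 × 763) = 10.45 m.
C/C_peak = exp(−Δx²/(2σ²)) = 0.32 ⇒ Δx = σ·√(−2 ln 0.32) = 10.45 × 1.510 = 15.78 m.
Width = 2Δx = 31.6 m.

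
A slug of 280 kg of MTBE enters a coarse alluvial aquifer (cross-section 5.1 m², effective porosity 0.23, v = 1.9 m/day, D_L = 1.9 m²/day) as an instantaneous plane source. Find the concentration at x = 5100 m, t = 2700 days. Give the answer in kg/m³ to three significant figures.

For an instantaneous plane source, C(x,t) = M/(n_e·A·√(4πDt)) · exp(−(x−vt)²/(4Dt)), with n_e·A the pore (flow) area.
Plume center vt = 1.9 × 2700 = 5130 m, so the well at 5100 m is 30 m upgradient of the peak.
√(4πDt) = 253.9 m, giving peak height M/(n_e·A·√(4πDt)) = 280/(0.23 × 5.1 × 253.9) = 0.9402 kg/m³.
(x−vt)²/(4Dt) = (-30)²/(4 × 1.9 × 2700) = 0.04386; exp(−0.04386) = 0.9571.
C = 0.9402 × 0.9571 = 0.900 kg/m³.

0.900 kg/m³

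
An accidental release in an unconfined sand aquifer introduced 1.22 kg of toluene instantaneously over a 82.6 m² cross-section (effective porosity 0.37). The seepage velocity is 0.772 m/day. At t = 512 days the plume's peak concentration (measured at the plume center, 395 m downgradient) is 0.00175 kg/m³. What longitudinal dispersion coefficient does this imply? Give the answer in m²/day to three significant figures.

At the plume center C_max = M/(n_e·A·√(4πDt)), so D = M²/(4πt·(n_e·A·C_max)²).
n_e·A·C_max = 0.37 × 82.6 × 0.00175 = 0.05348 kg/m.
D = 1.22²/(4π × 512 × 0.05348²) = 0.0809 m²/day.

0.0809 m²/day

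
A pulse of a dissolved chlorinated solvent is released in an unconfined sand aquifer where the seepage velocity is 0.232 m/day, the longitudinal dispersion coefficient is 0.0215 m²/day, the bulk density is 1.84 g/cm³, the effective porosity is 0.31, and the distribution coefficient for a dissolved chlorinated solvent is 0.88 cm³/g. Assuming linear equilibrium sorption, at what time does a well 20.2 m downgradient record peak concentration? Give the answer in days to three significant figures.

539 days

Retardation factor R = 1 + ρ_b·K_d/n = 1 + 1.84 × 0.88/0.31 = 6.223.
Sorption retards both mechanisms: v_R = v/R = 0.03728 m/day, D_R = D/R = 0.003455 m²/day.
Peak time from v_R²t² + 2D_R t − x² = 0: t = (√(D_R² + v_R²x²) − D_R)/v_R².
√(D_R² + v_R²x²) = √(0.003455² + 0.03728² × 20.2²) = 0.7531; v_R² = 0.001390.
t = (0.7531 − 0.003455)/0.001390 = 539 days.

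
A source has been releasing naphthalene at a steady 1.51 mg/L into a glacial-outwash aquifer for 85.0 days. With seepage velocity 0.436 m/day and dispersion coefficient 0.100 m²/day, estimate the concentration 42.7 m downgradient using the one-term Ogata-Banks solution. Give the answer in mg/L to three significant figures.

For a continuous step input, C/C₀ ≈ ½·erfc((x−vt)/(2√(Dt))).
vt = 0.436 × 85.0 = 37.06 m and 2√(Dt) = 2√(0.100 × 85.0) = 5.831 m.
Argument (x−vt)/(2√(Dt)) = (42.7 − 37.06)/5.831 = 0.9672; ½·erfc(0.9672) = 0.08568.
C = 1.51 × 0.08568 = 0.129 mg/L.

0.129 mg/L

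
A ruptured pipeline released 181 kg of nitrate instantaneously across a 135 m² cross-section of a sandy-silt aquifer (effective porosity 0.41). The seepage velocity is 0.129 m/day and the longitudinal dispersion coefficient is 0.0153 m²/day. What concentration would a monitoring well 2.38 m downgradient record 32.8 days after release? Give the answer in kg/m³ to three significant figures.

For an instantaneous plane source, C(x,t) = M/(n_e·A·√(4πDt)) · exp(−(x−vt)²/(4Dt)), with n_e·A the pore (flow) area.
Plume center vt = 0.129 × 32.8 = 4.2312 m, so the well at 2.38 m is 1.8512 m upgradient of the peak.
√(4πDt) = 2.511 m, giving peak height M/(n_e·A·√(4πDt)) = 181/(0.41 × 135 × 2.511) = 1.302 kg/m³.
(x−vt)²/(4Dt) = (-1.8512)²/(4 × 0.0153 × 32.8) = 1.707; exp(−1.707) = 0.1814.
C = 1.302 × 0.1814 = 0.236 kg/m³.

0.236 kg/m³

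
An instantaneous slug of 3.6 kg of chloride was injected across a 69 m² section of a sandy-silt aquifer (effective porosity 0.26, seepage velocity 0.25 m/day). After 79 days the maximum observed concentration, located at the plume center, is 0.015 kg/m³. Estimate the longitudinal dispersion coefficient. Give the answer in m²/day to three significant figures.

At the plume center C_max = M/(n_e·A·√(4πDt)), so D = M²/(4πt·(n_e·A·C_max)²).
n_e·A·C_max = 0.26 × 69 × 0.015 = 0.2691 kg/m.
D = 3.6²/(4π × 79 × 0.2691²) = 0.180 m²/day.

0.180 m²/day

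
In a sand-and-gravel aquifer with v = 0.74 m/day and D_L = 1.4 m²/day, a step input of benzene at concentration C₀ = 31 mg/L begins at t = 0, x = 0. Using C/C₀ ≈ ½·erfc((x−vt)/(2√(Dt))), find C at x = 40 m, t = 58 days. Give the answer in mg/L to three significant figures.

18.3 mg/L

For a continuous step input, C/C₀ ≈ ½·erfc((x−vt)/(2√(Dt))).
vt = 0.74 × 58 = 42.92 m and 2√(Dt) = 2√(1.4 × 58) = 18.02 m.
Argument (x−vt)/(2√(Dt)) = (40 − 42.92)/18.02 = -0.1620; ½·erfc(-0.1620) = 0.5906.
C = 31 × 0.5906 = 18.3 mg/L.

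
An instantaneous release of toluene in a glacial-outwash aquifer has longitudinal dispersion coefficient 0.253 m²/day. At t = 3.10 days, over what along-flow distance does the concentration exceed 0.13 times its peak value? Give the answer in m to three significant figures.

The plume is Gaussian with σ = √(2Dt) = √(2 × 0.253 × 3.10) = 1.252 m.
C/C_peak = exp(−Δx²/(2σ²)) = 0.13 ⇒ Δx = σ·√(−2 ln 0.13) = 1.252 × 2.020 = 2.529 m.
Width = 2Δx = 5.06 m.

5.06 m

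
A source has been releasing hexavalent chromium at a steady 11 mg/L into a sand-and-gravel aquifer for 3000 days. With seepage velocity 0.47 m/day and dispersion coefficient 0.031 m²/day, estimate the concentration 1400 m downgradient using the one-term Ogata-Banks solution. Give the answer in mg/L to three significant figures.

For a continuous step input, C/C₀ ≈ ½·erfc((x−vt)/(2√(Dt))).
vt = 0.47 × 3000 = 1410 m and 2√(Dt) = 2√(0.031 × 3000) = 19.29 m.
Argument (x−vt)/(2√(Dt)) = (1400 − 1410)/19.29 = -0.5184; ½·erfc(-0.5184) = 0.7683.
C = 11 × 0.7683 = 8.45 mg/L.

8.45 mg/L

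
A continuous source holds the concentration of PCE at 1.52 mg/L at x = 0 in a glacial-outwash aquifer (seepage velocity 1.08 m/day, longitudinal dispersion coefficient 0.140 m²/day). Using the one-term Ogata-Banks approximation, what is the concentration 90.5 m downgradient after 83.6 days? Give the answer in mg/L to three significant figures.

0.733 mg/L

For a continuous step input, C/C₀ ≈ ½·erfc((x−vt)/(2√(Dt))).
vt = 1.08 × 83.6 = 90.288 m and 2√(Dt) = 2√(0.140 × 83.6) = 6.842 m.
Argument (x−vt)/(2√(Dt)) = (90.5 − 90.288)/6.842 = 0.03099; ½·erfc(0.03099) = 0.4825.
C = 1.52 × 0.4825 = 0.733 mg/L.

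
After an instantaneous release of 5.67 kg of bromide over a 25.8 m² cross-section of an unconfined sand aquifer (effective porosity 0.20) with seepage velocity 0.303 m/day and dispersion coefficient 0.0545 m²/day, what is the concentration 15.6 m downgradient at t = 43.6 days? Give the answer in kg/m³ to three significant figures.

0.110 kg/m³

For an instantaneous plane source, C(x,t) = M/(n_e·A·√(4πDt)) · exp(−(x−vt)²/(4Dt)), with n_e·A the pore (flow) area.
Plume center vt = 0.303 × 43.6 = 13.2108 m, so the well at 15.6 m is 2.3892 m downgradient of the peak.
√(4πDt) = 5.464 m, giving peak height M/(n_e·A·√(4πDt)) = 5.67/(0.20 × 25.8 × 5.464) = 0.2011 kg/m³.
(x−vt)²/(4Dt) = (2.3892)²/(4 × 0.0545 × 43.6) = 0.6006; exp(−0.6006) = 0.5485.
C = 0.2011 × 0.5485 = 0.110 kg/m³.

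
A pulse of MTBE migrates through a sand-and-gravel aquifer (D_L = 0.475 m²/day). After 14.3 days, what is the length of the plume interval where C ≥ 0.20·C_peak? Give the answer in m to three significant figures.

13.2 m

The plume is Gaussian with σ = √(2Dt) = √(2 × 0.475 × 14.3) = 3.686 m.
C/C_peak = exp(−Δx²/(2σ²)) = 0.20 ⇒ Δx = σ·√(−2 ln 0.20) = 3.686 × 1.794 = 6.613 m.
Width = 2Δx = 13.2 m.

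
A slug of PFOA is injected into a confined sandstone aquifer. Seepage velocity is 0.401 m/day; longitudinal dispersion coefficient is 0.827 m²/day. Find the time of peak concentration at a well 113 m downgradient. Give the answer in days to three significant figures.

For the 1D instantaneous-source solution, setting ∂C/∂t = 0 at fixed x gives v²t² + 2Dt − x² = 0, so t = (√(D² + v²x²) − D)/v².
√(D² + v²x²) = √(0.827² + 0.401² × 113²) = 45.32; v² = 0.160801.
t = (45.32 − 0.827)/0.160801 = 277 days (vs. the pure-advection estimate x/v = 282 d).

277 days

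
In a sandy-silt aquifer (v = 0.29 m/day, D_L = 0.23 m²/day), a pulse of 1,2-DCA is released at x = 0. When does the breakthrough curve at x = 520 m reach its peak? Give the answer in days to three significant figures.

1790 days

For the 1D instantaneous-source solution, setting ∂C/∂t = 0 at fixed x gives v²t² + 2Dt − x² = 0, so t = (√(D² + v²x²) − D)/v².
√(D² + v²x²) = √(0.23² + 0.29² × 520²) = 150.8; v² = 0.0841.
t = (150.8 − 0.23)/0.0841 = 1790 days (vs. the pure-advection estimate x/v = 1790 d).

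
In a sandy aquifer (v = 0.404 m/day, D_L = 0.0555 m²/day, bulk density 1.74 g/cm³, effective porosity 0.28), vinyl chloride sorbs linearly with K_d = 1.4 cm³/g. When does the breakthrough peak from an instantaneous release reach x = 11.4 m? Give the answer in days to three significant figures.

270 days

Retardation factor R = 1 + ρ_b·K_d/n = 1 + 1.74 × 1.4/0.28 = 9.700.
Sorption retards both mechanisms: v_R = v/R = 0.04165 m/day, D_R = D/R = 0.005722 m²/day.
Peak time from v_R²t² + 2D_R t − x² = 0: t = (√(D_R² + v_R²x²) − D_R)/v_R².
√(D_R² + v_R²x²) = √(0.005722² + 0.04165² × 11.4²) = 0.4748; v_R² = 0.001735.
t = (0.4748 − 0.005722)/0.001735 = 270 days.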